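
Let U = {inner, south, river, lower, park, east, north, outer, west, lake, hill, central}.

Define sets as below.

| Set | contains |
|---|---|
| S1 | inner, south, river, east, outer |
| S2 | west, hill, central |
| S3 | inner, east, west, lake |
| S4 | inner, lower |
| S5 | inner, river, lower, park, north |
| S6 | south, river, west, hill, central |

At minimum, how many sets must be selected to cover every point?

4

Take {S1, S2, S3, S5}. Their union is {inner, south, river, lower, park, east, north, outer, west, lake, hill, central}, which is all 12 points.
Only S1 contains outer, so S1 is forced; the remaining 7 points need at least 3 more sets (each remaining set adds at most 3) — so at least 4 sets are needed, and 4 is optimal.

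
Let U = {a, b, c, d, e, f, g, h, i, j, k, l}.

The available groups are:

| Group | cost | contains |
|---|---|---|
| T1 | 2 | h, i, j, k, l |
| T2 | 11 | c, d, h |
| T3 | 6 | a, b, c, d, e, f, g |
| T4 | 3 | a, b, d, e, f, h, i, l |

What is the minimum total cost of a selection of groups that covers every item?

8

T1, T3 together cover every item (T1 ∪ T3 = {a, b, c, d, e, f, g, h, i, j, k, l}); total cost 2 + 6 = 8.
The greedy pick T4, T1, T3 costs 11; no covering selection beats 8.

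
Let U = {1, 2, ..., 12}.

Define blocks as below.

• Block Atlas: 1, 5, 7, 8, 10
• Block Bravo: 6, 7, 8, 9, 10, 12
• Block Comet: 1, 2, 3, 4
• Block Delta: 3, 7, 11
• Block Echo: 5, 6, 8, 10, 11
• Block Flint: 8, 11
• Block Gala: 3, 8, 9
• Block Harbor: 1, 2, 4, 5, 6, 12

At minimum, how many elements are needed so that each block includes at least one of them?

3

Take H = {1, 7, 8}. Each listed block contains at least one of these, so H is a hitting set of size 3.
No choice of 2 elements meets every block, so 3 is the minimum.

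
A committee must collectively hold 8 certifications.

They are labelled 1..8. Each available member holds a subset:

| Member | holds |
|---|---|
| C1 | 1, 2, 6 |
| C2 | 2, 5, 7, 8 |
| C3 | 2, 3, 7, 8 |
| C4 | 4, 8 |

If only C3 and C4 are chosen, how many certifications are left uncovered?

Union of C3, C4 = {2, 3, 4, 7, 8}.
Not covered: 1, 5, 6 — 3 certifications.

3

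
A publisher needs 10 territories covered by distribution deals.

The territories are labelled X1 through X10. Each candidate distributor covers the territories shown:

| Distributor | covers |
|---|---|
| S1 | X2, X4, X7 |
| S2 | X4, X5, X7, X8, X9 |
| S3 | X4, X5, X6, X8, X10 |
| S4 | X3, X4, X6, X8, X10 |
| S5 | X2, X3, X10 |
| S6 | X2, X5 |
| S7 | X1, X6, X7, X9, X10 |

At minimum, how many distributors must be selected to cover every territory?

3

S4 and S6 and S7 together: S4 ∪ S6 ∪ S7 = {X1, X2, X3, X4, X5, X6, X7, X8, X9, X10} — every territory is covered.
Only S7 contains X1, so S7 is forced; the remaining 5 territories need at least 2 more distributors (each remaining distributor adds at most 3) — so at least 3 distributors are needed, and 3 is optimal.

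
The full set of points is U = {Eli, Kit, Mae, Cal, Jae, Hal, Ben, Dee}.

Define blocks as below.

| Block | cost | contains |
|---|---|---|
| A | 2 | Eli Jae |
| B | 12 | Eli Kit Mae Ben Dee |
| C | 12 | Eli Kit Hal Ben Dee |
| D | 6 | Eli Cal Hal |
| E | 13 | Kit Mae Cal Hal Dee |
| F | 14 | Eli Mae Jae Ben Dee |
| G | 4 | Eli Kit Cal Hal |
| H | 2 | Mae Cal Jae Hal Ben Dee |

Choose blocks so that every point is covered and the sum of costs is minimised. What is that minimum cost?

G, H together cover every point (G ∪ H = {Eli, Kit, Mae, Cal, Jae, Hal, Ben, Dee}); total cost 4 + 2 = 6.
The greedy pick H, A, G costs 8; no covering selection beats 6.

6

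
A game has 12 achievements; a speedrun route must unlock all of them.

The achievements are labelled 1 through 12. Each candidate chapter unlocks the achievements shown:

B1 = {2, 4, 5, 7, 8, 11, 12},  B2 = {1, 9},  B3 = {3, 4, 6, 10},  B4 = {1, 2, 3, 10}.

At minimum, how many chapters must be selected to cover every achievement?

Take {B1, B2, B3}. Their union is {1, 2, 3, 4, 5, 6, 7, 8, 9, 10, 11, 12}, which is all 12 achievements.
Only B1 contains 5, so B1 is forced; the remaining 5 achievements need at least 2 more chapters (each remaining chapter adds at most 3) — so at least 3 chapters are needed, and 3 is optimal.

3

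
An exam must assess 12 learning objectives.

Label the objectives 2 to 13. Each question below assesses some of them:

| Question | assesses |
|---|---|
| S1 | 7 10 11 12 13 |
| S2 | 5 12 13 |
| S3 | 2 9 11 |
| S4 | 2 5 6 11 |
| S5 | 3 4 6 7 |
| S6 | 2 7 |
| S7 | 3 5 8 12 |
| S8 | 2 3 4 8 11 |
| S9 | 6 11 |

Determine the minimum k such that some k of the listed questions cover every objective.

4

S1 and S3 and S4 and S8 together: S1 ∪ S3 ∪ S4 ∪ S8 = {2, 3, 4, 5, 6, 7, 8, 9, 10, 11, 12, 13} — every objective is covered.
Only S3 contains 9, so S3 is forced; the remaining 9 objectives need at least 3 more questions (each remaining question adds at most 4) — so at least 4 questions are needed, and 4 is optimal.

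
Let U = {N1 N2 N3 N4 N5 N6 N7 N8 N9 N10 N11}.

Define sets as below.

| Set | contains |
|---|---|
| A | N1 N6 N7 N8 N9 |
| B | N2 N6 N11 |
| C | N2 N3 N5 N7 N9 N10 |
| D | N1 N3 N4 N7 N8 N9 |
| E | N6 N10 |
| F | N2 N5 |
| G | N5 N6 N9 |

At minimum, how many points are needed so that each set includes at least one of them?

3

Take H = {N4, N5, N6}. Each listed set contains at least one of these, so H is a hitting set of size 3.
The sets D, E, F are pairwise disjoint, so any hitting set needs a separate point for each — at least 3. Hence 3 is optimal.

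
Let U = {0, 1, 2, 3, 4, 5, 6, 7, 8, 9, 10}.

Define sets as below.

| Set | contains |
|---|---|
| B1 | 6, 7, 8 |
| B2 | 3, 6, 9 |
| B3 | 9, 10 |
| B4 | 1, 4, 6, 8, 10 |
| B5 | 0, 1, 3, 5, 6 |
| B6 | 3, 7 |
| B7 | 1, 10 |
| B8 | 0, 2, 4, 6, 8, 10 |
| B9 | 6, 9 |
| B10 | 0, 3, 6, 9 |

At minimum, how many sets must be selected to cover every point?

B5, B6, B8, and B9 cover everything between them: the union {0, 1, 2, 3, 4, 5, 6, 7, 8, 9, 10} is all of U.
No 3 of the 10 sets cover everything (all 120 combinations miss at least one point), so 4 is optimal.

4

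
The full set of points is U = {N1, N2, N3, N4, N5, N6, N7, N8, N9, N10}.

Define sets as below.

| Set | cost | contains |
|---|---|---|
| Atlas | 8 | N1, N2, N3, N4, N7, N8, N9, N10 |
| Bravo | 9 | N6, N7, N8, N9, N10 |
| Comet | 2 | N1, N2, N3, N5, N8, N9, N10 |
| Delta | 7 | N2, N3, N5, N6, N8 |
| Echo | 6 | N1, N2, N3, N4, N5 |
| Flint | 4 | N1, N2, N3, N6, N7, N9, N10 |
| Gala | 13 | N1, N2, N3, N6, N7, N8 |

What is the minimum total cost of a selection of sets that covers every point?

Comet, Echo, Flint together cover every point (Comet ∪ Echo ∪ Flint = {N1, N2, N3, N4, N5, N6, N7, N8, N9, N10}); total cost 2 + 6 + 4 = 12.
No covering selection has total cost below 12.

12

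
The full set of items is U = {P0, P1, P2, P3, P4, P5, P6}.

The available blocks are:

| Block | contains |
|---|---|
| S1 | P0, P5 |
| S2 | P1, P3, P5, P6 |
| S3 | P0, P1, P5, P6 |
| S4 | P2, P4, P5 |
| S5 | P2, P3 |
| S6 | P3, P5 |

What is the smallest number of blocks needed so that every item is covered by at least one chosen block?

3

S2 and S3 and S4 together: S2 ∪ S3 ∪ S4 = {P0, P1, P2, P3, P4, P5, P6} — every item is covered.
Only S4 contains P4, so S4 is forced; the remaining 4 items need at least 2 more blocks (each remaining block adds at most 3) — so at least 3 blocks are needed, and 3 is optimal.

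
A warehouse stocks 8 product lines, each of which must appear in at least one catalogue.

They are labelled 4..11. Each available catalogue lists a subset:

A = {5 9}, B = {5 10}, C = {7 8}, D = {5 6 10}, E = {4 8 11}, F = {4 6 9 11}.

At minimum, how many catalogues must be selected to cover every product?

B and C and F together: B ∪ C ∪ F = {4, 5, 6, 7, 8, 9, 10, 11} — every product is covered.
Only C contains 7, so C is forced; the remaining 6 products need at least 2 more catalogues (each remaining catalogue adds at most 4) — so at least 3 catalogues are needed, and 3 is optimal.

3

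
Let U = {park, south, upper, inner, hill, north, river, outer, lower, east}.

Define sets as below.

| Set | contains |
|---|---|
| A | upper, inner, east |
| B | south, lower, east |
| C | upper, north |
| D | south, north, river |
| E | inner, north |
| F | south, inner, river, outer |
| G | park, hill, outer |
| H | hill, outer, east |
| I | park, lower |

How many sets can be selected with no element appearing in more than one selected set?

3

B, E, G are pairwise disjoint (B={south,lower,east}; E={inner,north}; G={park,hill,outer}).
Every remaining set overlaps one of these, and no 4 of the listed sets are pairwise disjoint, so 3 is the maximum.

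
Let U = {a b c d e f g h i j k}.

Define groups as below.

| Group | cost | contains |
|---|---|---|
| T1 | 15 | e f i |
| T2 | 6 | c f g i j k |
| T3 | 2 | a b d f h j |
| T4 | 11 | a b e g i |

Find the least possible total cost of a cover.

T2, T3, T4 together cover every element (T2 ∪ T3 ∪ T4 = {a, b, c, d, e, f, g, h, i, j, k}); total cost 6 + 2 + 11 = 19.
No covering selection has total cost below 19.

19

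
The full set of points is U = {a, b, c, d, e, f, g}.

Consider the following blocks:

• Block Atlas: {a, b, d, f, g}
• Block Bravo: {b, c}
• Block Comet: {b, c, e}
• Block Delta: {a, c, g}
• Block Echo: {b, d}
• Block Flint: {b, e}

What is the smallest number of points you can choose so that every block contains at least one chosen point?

2

H = {a, b} meets every block (each contains at least one member of H), and |H| = 2.
The blocks Delta, Flint are pairwise disjoint, so any hitting set needs a separate point for each — at least 2. Hence 2 is optimal.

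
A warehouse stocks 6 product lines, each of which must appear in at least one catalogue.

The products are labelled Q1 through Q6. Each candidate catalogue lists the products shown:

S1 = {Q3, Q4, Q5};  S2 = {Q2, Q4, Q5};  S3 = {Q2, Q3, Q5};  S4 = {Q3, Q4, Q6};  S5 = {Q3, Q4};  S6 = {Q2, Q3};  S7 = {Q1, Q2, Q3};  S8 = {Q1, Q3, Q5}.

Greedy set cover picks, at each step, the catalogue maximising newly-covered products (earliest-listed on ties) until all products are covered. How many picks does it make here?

Greedy: pick S1 (covers 3 new) → pick S7 (covers 2 new) → pick S4 (covers 1 new). Total picks: 3.

3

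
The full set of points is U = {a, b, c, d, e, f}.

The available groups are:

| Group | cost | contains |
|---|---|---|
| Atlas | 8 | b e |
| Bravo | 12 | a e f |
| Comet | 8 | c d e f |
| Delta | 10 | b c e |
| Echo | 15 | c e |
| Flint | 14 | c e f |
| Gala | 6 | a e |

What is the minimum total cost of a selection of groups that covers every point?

Atlas, Comet, Gala together cover every point (Atlas ∪ Comet ∪ Gala = {a, b, c, d, e, f}); total cost 8 + 8 + 6 = 22.
No covering selection has total cost below 22.

22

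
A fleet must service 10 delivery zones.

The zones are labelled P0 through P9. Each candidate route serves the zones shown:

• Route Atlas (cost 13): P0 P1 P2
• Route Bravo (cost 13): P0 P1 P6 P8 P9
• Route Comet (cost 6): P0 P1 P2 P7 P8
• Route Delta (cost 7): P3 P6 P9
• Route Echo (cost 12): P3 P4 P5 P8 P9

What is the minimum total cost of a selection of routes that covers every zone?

Comet, Delta, Echo together cover every zone (Comet ∪ Delta ∪ Echo = {P0, P1, P2, P3, P4, P5, P6, P7, P8, P9}); total cost 6 + 7 + 12 = 25.
No covering selection has total cost below 25.

25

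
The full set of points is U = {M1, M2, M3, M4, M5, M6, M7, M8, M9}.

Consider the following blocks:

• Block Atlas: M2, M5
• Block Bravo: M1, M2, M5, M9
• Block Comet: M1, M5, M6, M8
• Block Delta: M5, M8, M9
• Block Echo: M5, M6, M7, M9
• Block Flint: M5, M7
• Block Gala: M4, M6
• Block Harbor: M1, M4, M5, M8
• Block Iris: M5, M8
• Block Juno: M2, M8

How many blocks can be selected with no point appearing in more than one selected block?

Flint, Gala, Juno are pairwise disjoint (Flint={M5,M7}; Gala={M4,M6}; Juno={M2,M8}).
Every remaining block overlaps one of these, and no 4 of the listed blocks are pairwise disjoint, so 3 is the maximum.

3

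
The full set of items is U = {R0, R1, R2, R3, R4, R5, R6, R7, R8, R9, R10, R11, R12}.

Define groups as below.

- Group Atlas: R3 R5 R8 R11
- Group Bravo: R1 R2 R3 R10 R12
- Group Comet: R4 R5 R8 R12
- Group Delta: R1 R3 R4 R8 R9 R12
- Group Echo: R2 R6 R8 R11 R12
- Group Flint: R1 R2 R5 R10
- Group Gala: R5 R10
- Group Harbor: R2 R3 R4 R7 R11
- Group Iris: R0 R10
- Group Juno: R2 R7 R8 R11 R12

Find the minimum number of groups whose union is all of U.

Delta and Echo and Flint and Harbor and Iris together: Delta ∪ Echo ∪ Flint ∪ Harbor ∪ Iris = {R0, R1, R2, R3, R4, R5, R6, R7, R8, R9, R10, R11, R12} — every item is covered.
No 4 of the 10 groups cover everything (all 210 combinations miss at least one item), so 5 is optimal.

5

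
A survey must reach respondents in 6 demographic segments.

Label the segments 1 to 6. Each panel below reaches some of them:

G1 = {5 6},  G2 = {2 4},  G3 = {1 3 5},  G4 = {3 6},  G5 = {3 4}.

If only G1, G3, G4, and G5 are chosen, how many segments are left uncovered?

Union of G1, G3, G4, G5 = {1, 3, 4, 5, 6}.
Not covered: 2 — 1 segment.

1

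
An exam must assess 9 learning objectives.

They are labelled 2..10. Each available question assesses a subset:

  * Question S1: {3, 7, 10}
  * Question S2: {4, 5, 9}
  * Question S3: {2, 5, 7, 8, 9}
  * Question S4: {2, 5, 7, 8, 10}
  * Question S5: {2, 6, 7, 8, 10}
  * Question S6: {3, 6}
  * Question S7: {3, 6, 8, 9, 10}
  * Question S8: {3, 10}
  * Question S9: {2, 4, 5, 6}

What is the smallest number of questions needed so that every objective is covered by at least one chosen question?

Take {S4, S7, S9}. Their union is {2, 3, 4, 5, 6, 7, 8, 9, 10}, which is all 9 objectives.
No 2 of the 9 questions cover everything (all 36 combinations miss at least one objective), so 3 is optimal.

3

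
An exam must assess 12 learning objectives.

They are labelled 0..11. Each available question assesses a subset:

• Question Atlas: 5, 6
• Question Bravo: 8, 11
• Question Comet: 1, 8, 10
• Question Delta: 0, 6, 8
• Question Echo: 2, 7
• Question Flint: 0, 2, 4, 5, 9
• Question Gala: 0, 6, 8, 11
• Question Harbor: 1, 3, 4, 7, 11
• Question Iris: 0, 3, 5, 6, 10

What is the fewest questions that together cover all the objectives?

Take {Atlas, Comet, Flint, Harbor}. Their union is {0, 1, 2, 3, 4, 5, 6, 7, 8, 9, 10, 11}, which is all 12 objectives.
No 3 of the 9 questions cover everything (all 84 combinations miss at least one objective), so 4 is optimal.

4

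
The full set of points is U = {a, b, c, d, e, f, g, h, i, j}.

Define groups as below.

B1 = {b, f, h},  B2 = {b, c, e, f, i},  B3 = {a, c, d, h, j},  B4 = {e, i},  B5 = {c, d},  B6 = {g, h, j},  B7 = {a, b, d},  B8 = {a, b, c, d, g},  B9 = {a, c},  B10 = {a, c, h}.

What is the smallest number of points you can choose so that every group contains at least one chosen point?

4

The 4 points {b, c, e, h} hit every group.
No choice of 3 points meets every group, so 4 is the minimum.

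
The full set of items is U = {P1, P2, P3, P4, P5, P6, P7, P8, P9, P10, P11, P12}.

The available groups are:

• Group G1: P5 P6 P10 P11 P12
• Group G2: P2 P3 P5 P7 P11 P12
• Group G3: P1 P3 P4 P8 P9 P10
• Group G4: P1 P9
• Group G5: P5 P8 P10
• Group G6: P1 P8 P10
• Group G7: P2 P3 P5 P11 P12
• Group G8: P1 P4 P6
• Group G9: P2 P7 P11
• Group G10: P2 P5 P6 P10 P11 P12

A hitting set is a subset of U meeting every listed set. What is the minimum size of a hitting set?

3

The 3 items {P1, P5, P7} hit every group.
The groups G5, G8, G9 are pairwise disjoint, so any hitting set needs a separate item for each — at least 3. Hence 3 is optimal.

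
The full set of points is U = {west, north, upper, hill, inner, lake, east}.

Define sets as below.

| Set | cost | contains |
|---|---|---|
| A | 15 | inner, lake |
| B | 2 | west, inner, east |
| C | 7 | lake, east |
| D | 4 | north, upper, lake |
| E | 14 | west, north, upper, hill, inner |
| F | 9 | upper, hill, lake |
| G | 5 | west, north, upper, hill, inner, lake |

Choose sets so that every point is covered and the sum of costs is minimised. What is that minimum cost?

B, G together cover every point (B ∪ G = {west, north, upper, hill, inner, lake, east}); total cost 2 + 5 = 7.
No covering selection has total cost below 7.

7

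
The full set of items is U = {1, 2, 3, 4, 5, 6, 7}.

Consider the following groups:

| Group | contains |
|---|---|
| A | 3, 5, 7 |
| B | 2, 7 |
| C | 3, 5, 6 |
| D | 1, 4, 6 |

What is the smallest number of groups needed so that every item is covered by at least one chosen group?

3

A, B, and D cover everything between them: the union {1, 2, 3, 4, 5, 6, 7} is all of U.
Each group has at most 3 items, and 2·3 = 6 < 7 — so at least 3 groups are needed, and 3 is optimal.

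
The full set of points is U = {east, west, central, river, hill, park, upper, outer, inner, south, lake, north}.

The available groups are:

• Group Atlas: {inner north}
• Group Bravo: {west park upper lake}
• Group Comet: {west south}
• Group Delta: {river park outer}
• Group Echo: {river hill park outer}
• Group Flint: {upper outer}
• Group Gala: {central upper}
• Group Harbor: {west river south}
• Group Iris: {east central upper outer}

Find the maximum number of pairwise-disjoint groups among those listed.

Atlas, Comet, Echo, Gala are pairwise disjoint (Atlas={inner,north}; Comet={west,south}; Echo={river,hill,park,outer}; Gala={central,upper}).
Every remaining group overlaps one of these, and no 5 of the listed groups are pairwise disjoint, so 4 is the maximum.

4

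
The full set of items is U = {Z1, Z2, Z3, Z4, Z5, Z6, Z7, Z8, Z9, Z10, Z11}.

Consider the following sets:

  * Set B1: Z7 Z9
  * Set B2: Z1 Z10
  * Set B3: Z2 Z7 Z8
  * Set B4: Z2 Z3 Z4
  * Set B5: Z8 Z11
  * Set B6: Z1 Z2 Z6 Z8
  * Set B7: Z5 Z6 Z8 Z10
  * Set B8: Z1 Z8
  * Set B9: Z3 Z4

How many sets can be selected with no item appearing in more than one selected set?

B1, B2, B5, B9 are pairwise disjoint (B1={Z7,Z9}; B2={Z1,Z10}; B5={Z8,Z11}; B9={Z3,Z4}).
Every remaining set overlaps one of these, and no 5 of the listed sets are pairwise disjoint, so 4 is the maximum.

4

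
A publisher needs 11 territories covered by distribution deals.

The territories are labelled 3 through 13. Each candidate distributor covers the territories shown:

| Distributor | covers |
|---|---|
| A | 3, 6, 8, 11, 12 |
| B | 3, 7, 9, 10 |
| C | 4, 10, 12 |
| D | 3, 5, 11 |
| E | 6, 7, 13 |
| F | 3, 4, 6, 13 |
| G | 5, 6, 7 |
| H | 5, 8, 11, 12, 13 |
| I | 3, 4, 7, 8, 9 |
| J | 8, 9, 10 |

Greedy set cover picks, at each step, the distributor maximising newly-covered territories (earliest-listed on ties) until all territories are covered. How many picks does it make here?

Greedy: pick A (covers 5 new) → pick B (covers 3 new) → pick F (covers 2 new) → pick D (covers 1 new). Total picks: 4.
(The true minimum cover uses only 3 distributors, so greedy is not optimal here.)

4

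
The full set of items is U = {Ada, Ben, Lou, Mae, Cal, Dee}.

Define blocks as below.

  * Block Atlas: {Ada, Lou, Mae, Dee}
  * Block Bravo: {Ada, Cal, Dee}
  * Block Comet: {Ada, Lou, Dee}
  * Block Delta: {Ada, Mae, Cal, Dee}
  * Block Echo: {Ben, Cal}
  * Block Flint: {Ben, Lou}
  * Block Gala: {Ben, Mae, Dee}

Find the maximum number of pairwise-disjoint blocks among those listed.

2

Atlas, Echo are pairwise disjoint (Atlas={Ada,Lou,Mae,Dee}; Echo={Ben,Cal}).
Every remaining block overlaps one of these, and no 3 of the listed blocks are pairwise disjoint, so 2 is the maximum.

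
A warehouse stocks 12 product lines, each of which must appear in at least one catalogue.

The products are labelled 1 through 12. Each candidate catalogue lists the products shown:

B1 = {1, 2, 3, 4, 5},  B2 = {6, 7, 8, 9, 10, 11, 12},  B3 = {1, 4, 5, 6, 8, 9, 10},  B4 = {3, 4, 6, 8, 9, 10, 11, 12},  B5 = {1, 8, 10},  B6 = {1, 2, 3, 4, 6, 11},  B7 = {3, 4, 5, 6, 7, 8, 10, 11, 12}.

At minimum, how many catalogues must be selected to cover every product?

2

Take {B1, B2}. Their union is {1, 2, 3, 4, 5, 6, 7, 8, 9, 10, 11, 12}, which is all 12 products.
No single catalogue has all 12 products (the largest, B7, has 9), so 2 is optimal.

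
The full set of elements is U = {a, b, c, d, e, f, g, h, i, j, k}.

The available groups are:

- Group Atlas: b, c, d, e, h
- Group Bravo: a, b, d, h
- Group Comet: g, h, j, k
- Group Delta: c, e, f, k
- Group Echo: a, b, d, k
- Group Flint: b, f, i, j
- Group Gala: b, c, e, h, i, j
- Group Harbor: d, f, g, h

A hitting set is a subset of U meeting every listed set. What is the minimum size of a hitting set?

3

Take T = {h, i, k}. Each listed group contains at least one of these, so T is a hitting set of size 3.
No choice of 2 elements meets every group, so 3 is the minimum.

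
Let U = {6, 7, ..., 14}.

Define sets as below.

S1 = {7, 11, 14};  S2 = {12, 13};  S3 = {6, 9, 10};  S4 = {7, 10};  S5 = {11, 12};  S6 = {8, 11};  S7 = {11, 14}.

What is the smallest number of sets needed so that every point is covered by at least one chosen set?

4

S1 and S2 and S3 and S6 together: S1 ∪ S2 ∪ S3 ∪ S6 = {6, 7, 8, 9, 10, 11, 12, 13, 14} — every point is covered.
Only S6 contains 8, so S6 is forced; the remaining 7 points need at least 3 more sets (each remaining set adds at most 3) — so at least 4 sets are needed, and 4 is optimal.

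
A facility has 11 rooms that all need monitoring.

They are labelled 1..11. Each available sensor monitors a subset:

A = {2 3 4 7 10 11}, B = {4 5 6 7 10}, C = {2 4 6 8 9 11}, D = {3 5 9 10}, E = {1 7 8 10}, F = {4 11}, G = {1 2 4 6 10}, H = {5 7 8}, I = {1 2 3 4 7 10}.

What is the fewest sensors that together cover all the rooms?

C and D and I together: C ∪ D ∪ I = {1, 2, 3, 4, 5, 6, 7, 8, 9, 10, 11} — every room is covered.
No 2 of the 9 sensors cover everything (all 36 combinations miss at least one room), so 3 is optimal.

3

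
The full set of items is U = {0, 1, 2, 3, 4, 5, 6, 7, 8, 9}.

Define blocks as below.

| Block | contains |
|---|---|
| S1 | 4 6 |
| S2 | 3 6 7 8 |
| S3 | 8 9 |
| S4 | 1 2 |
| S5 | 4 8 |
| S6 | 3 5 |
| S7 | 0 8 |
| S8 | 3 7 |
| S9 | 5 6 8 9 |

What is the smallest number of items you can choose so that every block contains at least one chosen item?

4

The 4 items {1, 3, 4, 8} hit every block.
The blocks S1, S4, S7, S8 are pairwise disjoint, so any hitting set needs a separate item for each — at least 4. Hence 4 is optimal.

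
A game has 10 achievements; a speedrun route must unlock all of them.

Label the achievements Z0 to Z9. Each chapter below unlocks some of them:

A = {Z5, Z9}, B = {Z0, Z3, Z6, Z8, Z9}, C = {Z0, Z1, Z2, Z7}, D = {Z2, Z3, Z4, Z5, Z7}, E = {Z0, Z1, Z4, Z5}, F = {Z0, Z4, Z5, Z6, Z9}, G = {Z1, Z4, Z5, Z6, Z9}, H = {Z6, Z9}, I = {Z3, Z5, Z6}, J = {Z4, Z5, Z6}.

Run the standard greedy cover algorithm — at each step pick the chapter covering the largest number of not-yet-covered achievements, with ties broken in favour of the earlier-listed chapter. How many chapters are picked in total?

Greedy: pick B (covers 5 new) → pick D (covers 4 new) → pick C (covers 1 new). Total picks: 3.

3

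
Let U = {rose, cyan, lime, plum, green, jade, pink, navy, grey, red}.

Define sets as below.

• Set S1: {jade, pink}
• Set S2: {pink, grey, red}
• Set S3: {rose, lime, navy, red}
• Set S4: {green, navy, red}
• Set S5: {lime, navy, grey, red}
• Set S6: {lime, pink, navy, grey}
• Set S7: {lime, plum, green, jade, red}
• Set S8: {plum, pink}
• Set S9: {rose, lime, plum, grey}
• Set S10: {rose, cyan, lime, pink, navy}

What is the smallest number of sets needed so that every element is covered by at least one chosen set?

S6, S7, and S10 cover everything between them: the union {rose, cyan, lime, plum, green, jade, pink, navy, grey, red} is all of U.
Only S10 contains cyan, so S10 is forced; the remaining 5 elements need at least 2 more sets (each remaining set adds at most 4) — so at least 3 sets are needed, and 3 is optimal.

3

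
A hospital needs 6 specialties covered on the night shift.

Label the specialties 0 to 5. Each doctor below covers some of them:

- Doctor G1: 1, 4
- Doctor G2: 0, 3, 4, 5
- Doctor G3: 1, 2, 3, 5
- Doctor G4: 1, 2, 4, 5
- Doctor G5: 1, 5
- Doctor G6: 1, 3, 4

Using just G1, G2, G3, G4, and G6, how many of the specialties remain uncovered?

Union of G1, G2, G3, G4, G6 = {0, 1, 2, 3, 4, 5} — that's every specialty, so 0 are uncovered.

0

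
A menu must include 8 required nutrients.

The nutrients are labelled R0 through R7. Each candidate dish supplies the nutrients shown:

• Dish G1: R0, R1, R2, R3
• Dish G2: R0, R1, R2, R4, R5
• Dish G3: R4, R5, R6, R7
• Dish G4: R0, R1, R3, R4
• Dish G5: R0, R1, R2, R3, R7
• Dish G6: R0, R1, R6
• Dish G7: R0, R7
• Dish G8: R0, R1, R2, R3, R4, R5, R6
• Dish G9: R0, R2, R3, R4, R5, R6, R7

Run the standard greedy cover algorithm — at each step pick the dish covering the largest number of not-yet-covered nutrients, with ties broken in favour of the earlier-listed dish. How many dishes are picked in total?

Greedy: pick G8 (covers 7 new) → pick G3 (covers 1 new). Total picks: 2.

2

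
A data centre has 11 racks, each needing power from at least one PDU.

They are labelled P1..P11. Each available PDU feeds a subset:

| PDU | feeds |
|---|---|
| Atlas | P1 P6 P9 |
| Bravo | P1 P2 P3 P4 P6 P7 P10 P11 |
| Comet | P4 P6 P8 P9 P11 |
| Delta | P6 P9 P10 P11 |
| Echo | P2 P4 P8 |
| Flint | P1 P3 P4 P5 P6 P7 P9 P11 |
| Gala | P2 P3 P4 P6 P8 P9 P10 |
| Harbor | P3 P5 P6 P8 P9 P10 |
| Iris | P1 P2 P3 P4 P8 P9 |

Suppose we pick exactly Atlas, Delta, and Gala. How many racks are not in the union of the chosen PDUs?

2

Union of Atlas, Delta, Gala = {P1, P2, P3, P4, P6, P8, P9, P10, P11}.
Not covered: P5, P7 — 2 racks.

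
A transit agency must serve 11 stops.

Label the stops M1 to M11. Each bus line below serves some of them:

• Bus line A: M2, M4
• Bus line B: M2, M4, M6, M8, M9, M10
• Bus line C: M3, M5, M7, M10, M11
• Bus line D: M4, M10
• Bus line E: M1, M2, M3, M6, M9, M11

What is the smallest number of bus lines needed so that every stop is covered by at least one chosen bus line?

B and C and E together: B ∪ C ∪ E = {M1, M2, M3, M4, M5, M6, M7, M8, M9, M10, M11} — every stop is covered.
Only E contains M1, so E is forced; the remaining 5 stops need at least 2 more bus lines (each remaining bus line adds at most 3) — so at least 3 bus lines are needed, and 3 is optimal.

3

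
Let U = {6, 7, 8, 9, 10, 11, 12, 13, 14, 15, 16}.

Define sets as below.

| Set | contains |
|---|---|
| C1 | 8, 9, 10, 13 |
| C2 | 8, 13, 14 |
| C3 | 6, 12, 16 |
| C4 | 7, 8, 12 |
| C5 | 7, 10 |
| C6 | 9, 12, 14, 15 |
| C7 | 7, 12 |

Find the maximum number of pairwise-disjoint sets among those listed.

C2, C3, C5 are pairwise disjoint (C2={8,13,14}; C3={6,12,16}; C5={7,10}).
Every remaining set overlaps one of these, and no 4 of the listed sets are pairwise disjoint, so 3 is the maximum.

3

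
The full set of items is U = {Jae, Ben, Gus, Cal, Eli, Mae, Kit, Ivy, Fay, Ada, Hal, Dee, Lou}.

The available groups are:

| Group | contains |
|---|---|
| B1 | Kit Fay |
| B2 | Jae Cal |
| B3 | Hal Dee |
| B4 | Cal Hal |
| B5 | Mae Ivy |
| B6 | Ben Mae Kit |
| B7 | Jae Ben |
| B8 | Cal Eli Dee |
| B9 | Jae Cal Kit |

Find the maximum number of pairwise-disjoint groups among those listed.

4

B1, B4, B5, B7 are pairwise disjoint (B1={Kit,Fay}; B4={Cal,Hal}; B5={Mae,Ivy}; B7={Jae,Ben}).
Every remaining group overlaps one of these, and no 5 of the listed groups are pairwise disjoint, so 4 is the maximum.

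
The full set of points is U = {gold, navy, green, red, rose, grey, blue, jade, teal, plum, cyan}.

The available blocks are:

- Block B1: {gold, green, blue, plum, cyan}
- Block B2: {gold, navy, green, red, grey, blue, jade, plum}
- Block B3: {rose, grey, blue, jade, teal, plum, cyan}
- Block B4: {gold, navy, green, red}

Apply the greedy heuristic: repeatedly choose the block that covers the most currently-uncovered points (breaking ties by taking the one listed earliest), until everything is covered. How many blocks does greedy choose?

Greedy: pick B2 (covers 8 new) → pick B3 (covers 3 new). Total picks: 2.

2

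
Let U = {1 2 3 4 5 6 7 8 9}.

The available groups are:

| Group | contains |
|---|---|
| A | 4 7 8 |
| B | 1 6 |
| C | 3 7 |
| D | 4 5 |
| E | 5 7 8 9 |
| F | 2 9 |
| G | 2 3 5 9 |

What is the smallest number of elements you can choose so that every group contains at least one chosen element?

4

The 4 elements {5, 6, 7, 9} hit every group.
The groups B, C, D, F are pairwise disjoint, so any hitting set needs a separate element for each — at least 4. Hence 4 is optimal.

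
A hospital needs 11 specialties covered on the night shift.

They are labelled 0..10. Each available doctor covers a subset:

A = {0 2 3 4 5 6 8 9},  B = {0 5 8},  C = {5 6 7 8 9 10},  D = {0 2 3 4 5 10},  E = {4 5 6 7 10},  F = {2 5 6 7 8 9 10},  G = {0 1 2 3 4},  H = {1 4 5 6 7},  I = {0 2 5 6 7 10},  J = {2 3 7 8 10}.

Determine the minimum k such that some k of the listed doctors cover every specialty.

2

Take {C, G}. Their union is {0, 1, 2, 3, 4, 5, 6, 7, 8, 9, 10}, which is all 11 specialties.
No single doctor has all 11 specialties (the largest, A, has 8), so 2 is optimal.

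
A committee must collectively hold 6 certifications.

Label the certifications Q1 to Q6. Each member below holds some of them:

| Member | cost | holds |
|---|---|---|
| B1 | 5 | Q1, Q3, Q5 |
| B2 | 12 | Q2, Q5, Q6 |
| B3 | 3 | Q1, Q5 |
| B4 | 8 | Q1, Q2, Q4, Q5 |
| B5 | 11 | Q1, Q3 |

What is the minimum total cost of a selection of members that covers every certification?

B1, B2, B4 together cover every certification (B1 ∪ B2 ∪ B4 = {Q1, Q2, Q3, Q4, Q5, Q6}); total cost 5 + 12 + 8 = 25.
The greedy pick B3, B4, B1, B2 costs 28; no covering selection beats 25.

25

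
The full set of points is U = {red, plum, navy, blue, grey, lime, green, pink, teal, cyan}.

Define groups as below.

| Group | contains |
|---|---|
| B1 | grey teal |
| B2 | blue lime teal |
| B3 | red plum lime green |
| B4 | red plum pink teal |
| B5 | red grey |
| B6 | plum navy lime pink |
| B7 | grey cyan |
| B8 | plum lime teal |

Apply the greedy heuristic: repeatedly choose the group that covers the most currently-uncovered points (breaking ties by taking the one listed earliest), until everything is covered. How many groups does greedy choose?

5

Greedy: pick B3 (covers 4 new) → pick B1 (covers 2 new) → pick B6 (covers 2 new) → pick B2 (covers 1 new) → pick B7 (covers 1 new). Total picks: 5.
(The true minimum cover uses only 4 groups, so greedy is not optimal here.)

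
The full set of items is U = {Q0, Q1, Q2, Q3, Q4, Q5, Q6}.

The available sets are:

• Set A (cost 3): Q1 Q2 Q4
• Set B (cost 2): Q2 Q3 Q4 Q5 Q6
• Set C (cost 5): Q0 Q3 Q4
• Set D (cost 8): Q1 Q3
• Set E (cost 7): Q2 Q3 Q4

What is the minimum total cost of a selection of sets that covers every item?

10

A, B, C together cover every item (A ∪ B ∪ C = {Q0, Q1, Q2, Q3, Q4, Q5, Q6}); total cost 3 + 2 + 5 = 10.
No covering selection has total cost below 10.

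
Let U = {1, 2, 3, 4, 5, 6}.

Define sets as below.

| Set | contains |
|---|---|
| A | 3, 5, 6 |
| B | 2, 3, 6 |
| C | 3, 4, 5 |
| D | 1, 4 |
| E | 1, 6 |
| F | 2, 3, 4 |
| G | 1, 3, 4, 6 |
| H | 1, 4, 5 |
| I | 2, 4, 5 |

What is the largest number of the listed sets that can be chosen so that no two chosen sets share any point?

2

A, D are pairwise disjoint (A={3,5,6}; D={1,4}).
Every remaining set overlaps one of these, and no 3 of the listed sets are pairwise disjoint, so 2 is the maximum.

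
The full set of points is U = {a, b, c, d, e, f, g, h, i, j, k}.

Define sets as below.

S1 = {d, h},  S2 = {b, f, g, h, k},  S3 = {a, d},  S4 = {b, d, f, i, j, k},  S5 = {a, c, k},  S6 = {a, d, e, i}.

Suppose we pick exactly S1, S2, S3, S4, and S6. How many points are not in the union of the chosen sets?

Union of S1, S2, S3, S4, S6 = {a, b, d, e, f, g, h, i, j, k}.
Not covered: c — 1 point.

1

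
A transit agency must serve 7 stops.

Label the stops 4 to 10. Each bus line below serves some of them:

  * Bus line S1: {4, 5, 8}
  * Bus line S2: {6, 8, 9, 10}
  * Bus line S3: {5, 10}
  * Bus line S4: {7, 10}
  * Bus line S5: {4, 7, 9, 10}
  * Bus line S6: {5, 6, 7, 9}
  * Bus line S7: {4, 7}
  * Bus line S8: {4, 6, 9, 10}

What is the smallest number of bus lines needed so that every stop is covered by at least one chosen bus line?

3

S1 and S3 and S6 together: S1 ∪ S3 ∪ S6 = {4, 5, 6, 7, 8, 9, 10} — every stop is covered.
No 2 of the 8 bus lines cover everything (all 28 combinations miss at least one stop), so 3 is optimal.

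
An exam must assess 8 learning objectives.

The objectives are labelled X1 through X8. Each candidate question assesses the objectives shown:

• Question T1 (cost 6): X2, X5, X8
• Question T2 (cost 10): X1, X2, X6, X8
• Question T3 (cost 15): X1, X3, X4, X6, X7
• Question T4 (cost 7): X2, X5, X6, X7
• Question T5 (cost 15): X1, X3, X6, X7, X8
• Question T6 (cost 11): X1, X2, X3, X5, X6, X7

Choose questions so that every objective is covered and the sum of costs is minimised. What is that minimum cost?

T1, T3 together cover every objective (T1 ∪ T3 = {X1, X2, X3, X4, X5, X6, X7, X8}); total cost 6 + 15 = 21.
The greedy pick T4, T2, T3 costs 32; no covering selection beats 21.

21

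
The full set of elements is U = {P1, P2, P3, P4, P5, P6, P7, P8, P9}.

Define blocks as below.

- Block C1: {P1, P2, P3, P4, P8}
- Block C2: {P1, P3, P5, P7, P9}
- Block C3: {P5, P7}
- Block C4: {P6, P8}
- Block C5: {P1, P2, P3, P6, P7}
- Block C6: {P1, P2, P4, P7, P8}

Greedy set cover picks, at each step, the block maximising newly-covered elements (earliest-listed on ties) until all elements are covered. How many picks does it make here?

Greedy: pick C1 (covers 5 new) → pick C2 (covers 3 new) → pick C4 (covers 1 new). Total picks: 3.

3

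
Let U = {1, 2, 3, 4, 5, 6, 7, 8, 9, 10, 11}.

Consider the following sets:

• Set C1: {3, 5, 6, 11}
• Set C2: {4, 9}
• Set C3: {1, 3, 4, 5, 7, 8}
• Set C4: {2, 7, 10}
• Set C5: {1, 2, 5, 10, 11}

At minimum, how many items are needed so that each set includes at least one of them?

3

The 3 items {2, 4, 5} hit every set.
The sets C1, C2, C4 are pairwise disjoint, so any hitting set needs a separate item for each — at least 3. Hence 3 is optimal.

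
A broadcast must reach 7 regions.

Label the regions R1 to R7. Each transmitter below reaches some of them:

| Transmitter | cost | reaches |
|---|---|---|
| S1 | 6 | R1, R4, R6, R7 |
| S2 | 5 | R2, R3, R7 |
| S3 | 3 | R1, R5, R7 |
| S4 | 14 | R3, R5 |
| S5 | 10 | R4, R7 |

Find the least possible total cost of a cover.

S1, S2, S3 together cover every region (S1 ∪ S2 ∪ S3 = {R1, R2, R3, R4, R5, R6, R7}); total cost 6 + 5 + 3 = 14.
No covering selection has total cost below 14.

14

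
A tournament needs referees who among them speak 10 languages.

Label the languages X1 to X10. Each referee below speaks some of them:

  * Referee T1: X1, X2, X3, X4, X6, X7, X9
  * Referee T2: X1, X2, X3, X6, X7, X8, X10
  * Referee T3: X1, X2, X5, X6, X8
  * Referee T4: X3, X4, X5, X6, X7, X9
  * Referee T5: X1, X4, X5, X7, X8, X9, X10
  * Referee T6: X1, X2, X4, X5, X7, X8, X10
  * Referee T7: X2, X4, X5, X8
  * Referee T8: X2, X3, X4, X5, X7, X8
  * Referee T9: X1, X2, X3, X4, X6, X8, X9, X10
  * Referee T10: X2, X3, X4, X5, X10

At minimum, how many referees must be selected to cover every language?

2

Take {T1, T6}. Their union is {X1, X2, X3, X4, X5, X6, X7, X8, X9, X10}, which is all 10 languages.
No single referee has all 10 languages (the largest, T9, has 8), so 2 is optimal.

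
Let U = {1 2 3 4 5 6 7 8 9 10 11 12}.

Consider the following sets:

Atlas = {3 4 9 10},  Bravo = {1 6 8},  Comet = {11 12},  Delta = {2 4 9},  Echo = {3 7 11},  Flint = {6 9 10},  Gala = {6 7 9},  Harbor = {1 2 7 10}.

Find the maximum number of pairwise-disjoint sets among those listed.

Atlas, Bravo, Comet are pairwise disjoint (Atlas={3,4,9,10}; Bravo={1,6,8}; Comet={11,12}).
Every remaining set overlaps one of these, and no 4 of the listed sets are pairwise disjoint, so 3 is the maximum.

3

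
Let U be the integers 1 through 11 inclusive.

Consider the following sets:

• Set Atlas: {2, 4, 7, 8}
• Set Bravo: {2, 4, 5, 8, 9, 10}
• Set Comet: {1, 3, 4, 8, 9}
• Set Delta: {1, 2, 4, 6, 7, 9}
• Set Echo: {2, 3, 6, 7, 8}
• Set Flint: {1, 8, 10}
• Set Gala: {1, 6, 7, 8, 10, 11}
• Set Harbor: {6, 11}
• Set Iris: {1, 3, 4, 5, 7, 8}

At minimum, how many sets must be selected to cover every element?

3

Take {Bravo, Comet, Gala}. Their union is {1, 2, 3, 4, 5, 6, 7, 8, 9, 10, 11}, which is all 11 elements.
No 2 of the 9 sets cover everything (all 36 combinations miss at least one element), so 3 is optimal.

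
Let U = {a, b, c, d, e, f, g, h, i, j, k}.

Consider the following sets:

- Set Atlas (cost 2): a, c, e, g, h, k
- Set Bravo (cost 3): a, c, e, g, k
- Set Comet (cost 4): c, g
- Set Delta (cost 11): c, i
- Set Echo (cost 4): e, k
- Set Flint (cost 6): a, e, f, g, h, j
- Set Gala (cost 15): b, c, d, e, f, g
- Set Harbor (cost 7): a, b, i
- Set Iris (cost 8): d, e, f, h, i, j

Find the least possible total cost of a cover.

17

Atlas, Harbor, Iris together cover every point (Atlas ∪ Harbor ∪ Iris = {a, b, c, d, e, f, g, h, i, j, k}); total cost 2 + 7 + 8 = 17.
No covering selection has total cost below 17.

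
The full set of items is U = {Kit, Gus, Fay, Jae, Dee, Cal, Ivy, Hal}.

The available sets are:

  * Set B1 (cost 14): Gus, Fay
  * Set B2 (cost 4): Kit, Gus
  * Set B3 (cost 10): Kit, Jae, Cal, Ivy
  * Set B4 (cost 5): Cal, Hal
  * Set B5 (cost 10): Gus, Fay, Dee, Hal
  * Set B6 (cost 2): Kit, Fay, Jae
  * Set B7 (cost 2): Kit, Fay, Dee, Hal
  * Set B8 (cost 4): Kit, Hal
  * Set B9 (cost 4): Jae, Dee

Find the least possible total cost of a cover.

B2, B3, B7 together cover every item (B2 ∪ B3 ∪ B7 = {Kit, Gus, Fay, Jae, Dee, Cal, Ivy, Hal}); total cost 4 + 10 + 2 = 16.
The greedy pick B7, B6, B2, B3 costs 18; no covering selection beats 16.

16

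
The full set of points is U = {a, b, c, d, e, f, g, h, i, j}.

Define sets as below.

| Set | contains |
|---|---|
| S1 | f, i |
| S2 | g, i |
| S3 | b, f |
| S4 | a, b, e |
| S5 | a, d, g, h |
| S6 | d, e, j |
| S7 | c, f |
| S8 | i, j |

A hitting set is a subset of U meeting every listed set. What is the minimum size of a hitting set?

Take T = {b, f, g, j}. Each listed set contains at least one of these, so T is a hitting set of size 4.
No choice of 3 points meets every set, so 4 is the minimum.

4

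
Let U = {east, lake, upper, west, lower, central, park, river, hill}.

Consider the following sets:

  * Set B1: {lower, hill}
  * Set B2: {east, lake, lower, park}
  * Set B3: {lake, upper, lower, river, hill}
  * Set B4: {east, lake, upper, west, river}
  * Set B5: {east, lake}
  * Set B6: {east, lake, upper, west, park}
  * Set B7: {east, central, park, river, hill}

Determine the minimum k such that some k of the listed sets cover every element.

3

B2, B6, and B7 cover everything between them: the union {east, lake, upper, west, lower, central, park, river, hill} is all of U.
Only B7 contains central, so B7 is forced; the remaining 4 elements need at least 2 more sets (each remaining set adds at most 3) — so at least 3 sets are needed, and 3 is optimal.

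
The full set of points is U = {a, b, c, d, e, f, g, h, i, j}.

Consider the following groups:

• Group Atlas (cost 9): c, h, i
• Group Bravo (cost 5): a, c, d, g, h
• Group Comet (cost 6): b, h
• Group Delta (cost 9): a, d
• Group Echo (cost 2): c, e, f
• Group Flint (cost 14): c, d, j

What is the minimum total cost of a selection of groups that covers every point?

Atlas, Bravo, Comet, Echo, Flint together cover every point (Atlas ∪ Bravo ∪ Comet ∪ Echo ∪ Flint = {a, b, c, d, e, f, g, h, i, j}); total cost 9 + 5 + 6 + 2 + 14 = 36.
No covering selection has total cost below 36.

36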